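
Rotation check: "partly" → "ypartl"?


Word: "partly", Candidate: "ypartl"
Method: check if candidate is substring of word+word
"partlypartly" contains "ypartl"? Yes
Is rotation = Yes


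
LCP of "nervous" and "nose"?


Word 1: "nervous"
Word 2: "nose"
Comparing from start:
  Pos 0: 'n' == 'n'
  Pos 1: 'e' != 'o' (stop)
LCP = "n" (length 1)


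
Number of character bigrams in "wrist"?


Word: "wrist" (length 5)
Number of 2-grams = length - 2 + 1 = 5 - 2 + 1
= 4


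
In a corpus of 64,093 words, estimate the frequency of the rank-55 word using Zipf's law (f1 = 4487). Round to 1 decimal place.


Zipf's law: f(r) = f(1) / r
f(1) = 4487
f(55) = 4487 / 55
= 81.6 occurrences


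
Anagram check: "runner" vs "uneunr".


Word 1: "runner" → sorted: ennrru
Word 2: "uneunr" → sorted: ennruu
Same letters? ennrru != ennruu
Anagram = No


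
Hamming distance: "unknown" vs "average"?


Comparing character by character (same length = 7):
  Pos 0: 'u' vs 'a' !=
  Pos 1: 'n' vs 'v' !=
  Pos 2: 'k' vs 'e' !=
  Pos 3: 'n' vs 'r' !=
  Pos 4: 'o' vs 'a' !=
  Pos 5: 'w' vs 'g' !=
  Pos 6: 'n' vs 'e' !=
Hamming distance = 7


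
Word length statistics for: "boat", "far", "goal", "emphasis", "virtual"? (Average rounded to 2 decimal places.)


Lengths: "boat"=4, "far"=3, "goal"=4, "emphasis"=8, "virtual"=7
Sum = 26, Count = 5
Average = 26/5 = 5.20
= avg=5.20, min=3, max=8


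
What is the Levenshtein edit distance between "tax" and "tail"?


Word 1: "tax" (length 3)
Word 2: "tail" (length 4)
One optimal edit sequence (insert/delete/substitute each cost 1):
  1. keep 't'
  2. keep 'a'
  3. insert 'i'  (+1)
  4. substitute 'x' -> 'l'  (+1)
Total edit operations: 2
Edit distance = 2


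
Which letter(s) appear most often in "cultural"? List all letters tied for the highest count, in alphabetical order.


Word: "cultural"
Letter counts:
  'a': 1
  'c': 1
  'l': 2
  'r': 1
  't': 1
  'u': 2
Maximum count = 2
Most frequent = 'l', 'u' (2 times each)


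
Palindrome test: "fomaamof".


Word: "fomaamof"
Reversed: "fomaamof"
Forward == Backward? fomaamof == fomaamof
Palindrome = Yes


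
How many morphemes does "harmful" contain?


Word: "harmful"
Morphemes: harm | -ful
Each morpheme carries meaning
= 2 morphemes


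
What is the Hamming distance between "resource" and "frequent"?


Comparing character by character (same length = 8):
  Pos 0: 'r' vs 'f' !=
  Pos 1: 'e' vs 'r' !=
  Pos 2: 's' vs 'e' !=
  Pos 3: 'o' vs 'q' !=
  Pos 4: 'u' vs 'u' =
  Pos 5: 'r' vs 'e' !=
  Pos 6: 'c' vs 'n' !=
  Pos 7: 'e' vs 't' !=
Hamming distance = 7


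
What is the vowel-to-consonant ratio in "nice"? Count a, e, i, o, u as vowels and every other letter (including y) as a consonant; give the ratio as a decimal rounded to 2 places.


Word: "nice"
Vowels (a,e,i,o,u): 2
Consonants: 2
Ratio = 2/2
= 1.00


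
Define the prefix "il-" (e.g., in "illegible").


Prefix: il-
Example: illegible = il- + legible
Meaning = not


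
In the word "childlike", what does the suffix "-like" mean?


Suffix: -like
As in: childlike -> child + -like
Meaning = resembling


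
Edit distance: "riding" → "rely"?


Word 1: "riding" (length 6)
Word 2: "rely" (length 4)
One optimal edit sequence (insert/delete/substitute each cost 1):
  1. keep 'r'
  2. delete 'i'  (+1)
  3. delete 'd'  (+1)
  4. substitute 'i' -> 'e'  (+1)
  5. substitute 'n' -> 'l'  (+1)
  6. substitute 'g' -> 'y'  (+1)
Total edit operations: 5
Edit distance = 5


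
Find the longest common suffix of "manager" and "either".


Word 1: "manager"
Word 2: "either"
Comparing from end:
  Pos -1: 'r' == 'r'
  Pos -2: 'e' == 'e'
  Pos -3: 'g' != 'h' (stop)
LCS = "er" (length 2)


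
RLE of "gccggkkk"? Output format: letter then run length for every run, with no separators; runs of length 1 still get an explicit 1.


String: "gccggkkk"
Scanning for consecutive runs:
  'g' x 1
  'c' x 2
  'g' x 2
  'k' x 3
RLE = "g1c2g2k3"


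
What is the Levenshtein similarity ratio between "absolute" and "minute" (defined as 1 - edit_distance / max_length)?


Word 1: "absolute" (length 8)
Word 2: "minute" (length 6)
One optimal edit sequence:
  1. delete 'a'  (+1)
  2. delete 'b'  (+1)
  3. substitute 's' -> 'm'  (+1)
  4. substitute 'o' -> 'i'  (+1)
  5. substitute 'l' -> 'n'  (+1)
  6. keep 'u'
  7. keep 't'
  8. keep 'e'
Edit distance = 5
Max length = max(8, 6) = 8
Similarity = 1 - 5/8
= 0.3750


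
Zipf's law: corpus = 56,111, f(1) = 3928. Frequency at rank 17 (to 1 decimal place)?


Zipf's law: f(r) = f(1) / r
f(1) = 3928
f(17) = 3928 / 17
= 231.1 occurrences


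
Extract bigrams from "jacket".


Word: "jacket" (length 6)
Number of bigrams = 6 - 2 + 1 = 5
  Position 0: "ja"
  Position 1: "ac"
  Position 2: "ck"
  Position 3: "ke"
  Position 4: "et"
Bigrams = "ja", "ac", "ck", "ke", "et"


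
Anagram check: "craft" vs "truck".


Word 1: "craft" → sorted: acfrt
Word 2: "truck" → sorted: ckrtu
Same letters? acfrt != ckrtu
Anagram = No


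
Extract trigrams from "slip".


Word: "slip" (length 4)
Number of trigrams = 4 - 3 + 1 = 2
  Position 0: "sli"
  Position 1: "lip"
Trigrams = "sli", "lip"


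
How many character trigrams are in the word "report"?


Word: "report" (length 6)
Number of 3-grams = length - 3 + 1 = 6 - 3 + 1
= 4


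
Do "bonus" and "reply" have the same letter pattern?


Pattern of "bonus": [0, 1, 2, 3, 4]
Pattern of "reply": [0, 1, 2, 3, 4]
Patterns match
Same pattern = Yes


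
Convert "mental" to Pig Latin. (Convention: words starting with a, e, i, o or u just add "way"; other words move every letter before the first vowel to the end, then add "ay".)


Word: "mental"
Starts with consonant(s) → move to end, add 'ay'
Consonant cluster: "m"
Pig Latin = "entalmay"


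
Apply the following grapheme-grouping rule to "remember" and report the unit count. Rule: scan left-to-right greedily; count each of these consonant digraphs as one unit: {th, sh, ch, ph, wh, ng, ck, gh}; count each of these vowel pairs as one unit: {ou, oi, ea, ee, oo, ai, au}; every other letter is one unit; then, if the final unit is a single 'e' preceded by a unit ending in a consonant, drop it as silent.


Word: "remember" (8 letters)
Left-to-right scan:
  [1] 'r' (letter)
  [2] 'e' (letter)
  [3] 'm' (letter)
  [4] 'e' (letter)
  [5] 'm' (letter)
  [6] 'b' (letter)
  [7] 'e' (letter)
  [8] 'r' (letter)
Units from scan: 8
Sound units = 8 units


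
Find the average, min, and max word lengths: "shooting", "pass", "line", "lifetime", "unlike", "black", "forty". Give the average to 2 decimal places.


Lengths: "shooting"=8, "pass"=4, "line"=4, "lifetime"=8, "unlike"=6, "black"=5, "forty"=5
Sum = 40, Count = 7
Average = 40/7 = 5.71
= avg=5.71, min=4, max=8


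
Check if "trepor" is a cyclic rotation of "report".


Word: "report", Candidate: "trepor"
Method: check if candidate is substring of word+word
"reportreport" contains "trepor"? Yes
Is rotation = Yes


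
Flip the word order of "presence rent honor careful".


Original: "presence rent honor careful"
Words (1..n): presence | rent | honor | careful
Reversed (n..1): careful | honor | rent | presence
Result = "careful honor rent presence"


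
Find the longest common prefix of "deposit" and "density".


Word 1: "deposit"
Word 2: "density"
Comparing from start:
  Pos 0: 'd' == 'd'
  Pos 1: 'e' == 'e'
  Pos 2: 'p' != 'n' (stop)
LCP = "de" (length 2)


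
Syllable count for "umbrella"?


Word: "umbrella"
Syllable breakdown: um | brel | la
Counting: 3 parts
= 3 syllables


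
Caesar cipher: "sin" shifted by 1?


Word: "sin"
Shift: 1
Each letter → (letter + shift) mod 26:
  's' (18) + 1 = 19 → 't'
  'i' (8) + 1 = 9 → 'j'
  'n' (13) + 1 = 14 → 'o'
Result = "tjo"


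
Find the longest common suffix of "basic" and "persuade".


Word 1: "basic"
Word 2: "persuade"
Comparing from end:
  Pos -1: 'c' != 'e' (stop)
LCS = "" (length 0)


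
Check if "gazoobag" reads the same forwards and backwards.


Word: "gazoobag"
Reversed: "gaboozag"
Forward == Backward? gazoobag != gaboozag
Palindrome = No


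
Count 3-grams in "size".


Word: "size" (length 4)
Number of 3-grams = length - 3 + 1 = 4 - 3 + 1
= 2


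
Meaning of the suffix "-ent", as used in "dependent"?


Suffix: -ent
As in: dependent -> depend + -ent
Meaning = one who / that which


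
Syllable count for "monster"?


Word: "monster"
Syllable breakdown: mon · ster
Counting: 2 parts
= 2 syllables


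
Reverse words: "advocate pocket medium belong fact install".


Original: "advocate pocket medium belong fact install"
Words (1..n): advocate | pocket | medium | belong | fact | install
Reversed (n..1): install | fact | belong | medium | pocket | advocate
Result = "install fact belong medium pocket advocate"


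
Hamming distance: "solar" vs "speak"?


Comparing character by character (same length = 5):
  Pos 0: 's' vs 's' =
  Pos 1: 'o' vs 'p' !=
  Pos 2: 'l' vs 'e' !=
  Pos 3: 'a' vs 'a' =
  Pos 4: 'r' vs 'k' !=
Hamming distance = 3


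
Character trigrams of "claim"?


Word: "claim" (length 5)
Number of trigrams = 5 - 3 + 1 = 3
  Position 0: "cla"
  Position 1: "lai"
  Position 2: "aim"
Trigrams = "cla", "lai", "aim"


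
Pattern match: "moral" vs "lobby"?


Pattern of "moral": [0, 1, 2, 3, 4]
Pattern of "lobby": [0, 1, 2, 2, 3]
Patterns do not match
Same pattern = No


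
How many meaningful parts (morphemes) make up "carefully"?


Word: "carefully"
Morphemes: care / -ful / -ly
Each morpheme carries meaning
= 3 morphemes


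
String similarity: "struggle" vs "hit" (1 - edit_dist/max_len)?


Word 1: "struggle" (length 8)
Word 2: "hit" (length 3)
One optimal edit sequence:
  1. delete 's'  (+1)
  2. delete 't'  (+1)
  3. delete 'r'  (+1)
  4. delete 'u'  (+1)
  5. delete 'g'  (+1)
  6. substitute 'g' -> 'h'  (+1)
  7. substitute 'l' -> 'i'  (+1)
  8. substitute 'e' -> 't'  (+1)
Edit distance = 8
Max length = max(8, 3) = 8
Similarity = 1 - 8/8
= 0.0000


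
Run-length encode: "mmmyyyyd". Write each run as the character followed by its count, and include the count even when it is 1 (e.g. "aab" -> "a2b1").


String: "mmmyyyyd"
Scanning for consecutive runs:
  'm' x 3
  'y' x 4
  'd' x 1
RLE = "m3y4d1"


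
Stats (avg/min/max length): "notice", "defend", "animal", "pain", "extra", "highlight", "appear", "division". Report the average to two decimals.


Lengths: "notice"=6, "defend"=6, "animal"=6, "pain"=4, "extra"=5, "highlight"=9, "appear"=6, "division"=8
Sum = 50, Count = 8
Average = 50/8 = 6.25
= avg=6.25, min=4, max=9


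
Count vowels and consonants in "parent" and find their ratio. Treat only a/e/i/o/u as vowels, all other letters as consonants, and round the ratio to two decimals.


Word: "parent"
Vowels (a,e,i,o,u): 2
Consonants: 4
Ratio = 2/4
= 0.50


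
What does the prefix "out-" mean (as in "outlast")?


Prefix: out-
Example: outlast = out- + last
Meaning = surpass


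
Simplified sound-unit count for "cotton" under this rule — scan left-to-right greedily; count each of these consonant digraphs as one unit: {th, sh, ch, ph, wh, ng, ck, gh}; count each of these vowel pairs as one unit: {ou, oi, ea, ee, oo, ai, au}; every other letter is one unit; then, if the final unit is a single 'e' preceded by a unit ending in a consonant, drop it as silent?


Word: "cotton" (6 letters)
Left-to-right scan:
  (1) 'c' (letter)
  (2) 'o' (letter)
  (3) 't' (letter)
  (4) 't' (letter)
  (5) 'o' (letter)
  (6) 'n' (letter)
Units from scan: 6
Sound units = 6 units


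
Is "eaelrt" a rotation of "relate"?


Word: "relate", Candidate: "eaelrt"
Method: check if candidate is substring of word+word
"relaterelate" contains "eaelrt"? No
Is rotation = No


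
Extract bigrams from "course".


Word: "course" (length 6)
Number of bigrams = 6 - 2 + 1 = 5
  Position 0: "co"
  Position 1: "ou"
  Position 2: "ur"
  Position 3: "rs"
  Position 4: "se"
Bigrams = "co", "ou", "ur", "rs", "se"


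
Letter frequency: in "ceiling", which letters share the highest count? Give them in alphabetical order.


Word: "ceiling"
Letter counts:
  'c': 1
  'e': 1
  'g': 1
  'i': 2
  'l': 1
  'n': 1
Maximum count = 2
Most frequent = 'i' (2 times each)


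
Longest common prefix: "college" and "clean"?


Word 1: "college"
Word 2: "clean"
Comparing from start:
  Pos 0: 'c' == 'c'
  Pos 1: 'o' != 'l' (stop)
LCP = "c" (length 1)


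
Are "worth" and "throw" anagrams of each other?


Word 1: "worth" → sorted: hortw
Word 2: "throw" → sorted: hortw
Same letters? hortw == hortw
Anagram = Yes


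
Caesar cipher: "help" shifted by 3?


Word: "help"
Shift: 3
Each letter → (letter + shift) mod 26:
  'h' (7) + 3 = 10 → 'k'
  'e' (4) + 3 = 7 → 'h'
  'l' (11) + 3 = 14 → 'o'
  'p' (15) + 3 = 18 → 's'
Result = "khos"


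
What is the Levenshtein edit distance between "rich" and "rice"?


Word 1: "rich" (length 4)
Word 2: "rice" (length 4)
One optimal edit sequence (insert/delete/substitute each cost 1):
  1. keep 'r'
  2. keep 'i'
  3. keep 'c'
  4. substitute 'h' -> 'e'  (+1)
Total edit operations: 1
Edit distance = 1


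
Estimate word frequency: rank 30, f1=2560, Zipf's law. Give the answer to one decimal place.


Zipf's law: f(r) = f(1) / r
f(1) = 2560
f(30) = 2560 / 30
= 85.3 occurrences


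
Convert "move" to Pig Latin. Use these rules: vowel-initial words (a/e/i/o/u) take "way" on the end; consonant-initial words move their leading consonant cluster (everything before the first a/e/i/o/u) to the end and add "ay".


Word: "move"
Starts with consonant(s) → move to end, add 'ay'
Consonant cluster: "m"
Pig Latin = "ovemay"


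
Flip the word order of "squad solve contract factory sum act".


Original: "squad solve contract factory sum act"
Words (1..n): squad | solve | contract | factory | sum | act
Reversed (n..1): act | sum | factory | contract | solve | squad
Result = "act sum factory contract solve squad"


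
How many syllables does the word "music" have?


Word: "music"
Syllable breakdown: mu | sic
Counting: 2 parts
= 2 syllables


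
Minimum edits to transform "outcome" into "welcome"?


Word 1: "outcome" (length 7)
Word 2: "welcome" (length 7)
One optimal edit sequence (insert/delete/substitute each cost 1):
  1. substitute 'o' -> 'w'  (+1)
  2. substitute 'u' -> 'e'  (+1)
  3. substitute 't' -> 'l'  (+1)
  4. keep 'c'
  5. keep 'o'
  6. keep 'm'
  7. keep 'e'
Total edit operations: 3
Edit distance = 3


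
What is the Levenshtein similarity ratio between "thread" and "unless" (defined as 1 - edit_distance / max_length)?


Word 1: "thread" (length 6)
Word 2: "unless" (length 6)
One optimal edit sequence:
  1. substitute 't' -> 'u'  (+1)
  2. substitute 'h' -> 'n'  (+1)
  3. substitute 'r' -> 'l'  (+1)
  4. keep 'e'
  5. substitute 'a' -> 's'  (+1)
  6. substitute 'd' -> 's'  (+1)
Edit distance = 5
Max length = max(6, 6) = 6
Similarity = 1 - 5/6
= 0.1667


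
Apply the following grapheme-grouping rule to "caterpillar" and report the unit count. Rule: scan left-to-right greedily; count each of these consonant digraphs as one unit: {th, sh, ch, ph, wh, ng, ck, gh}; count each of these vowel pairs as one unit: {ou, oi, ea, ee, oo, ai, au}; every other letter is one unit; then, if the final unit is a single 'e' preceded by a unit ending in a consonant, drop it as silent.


Word: "caterpillar" (11 letters)
Left-to-right scan:
  (1) 'c' (letter)
  (2) 'a' (letter)
  (3) 't' (letter)
  (4) 'e' (letter)
  (5) 'r' (letter)
  (6) 'p' (letter)
  (7) 'i' (letter)
  (8) 'l' (letter)
  (9) 'l' (letter)
  (10) 'a' (letter)
  (11) 'r' (letter)
Units from scan: 11
Sound units = 11 units


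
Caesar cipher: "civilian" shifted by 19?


Word: "civilian"
Shift: 19
Each letter → (letter + shift) mod 26:
  'c' (2) + 19 = 21 → 'v'
  'i' (8) + 19 = 1 → 'b'
  'v' (21) + 19 = 14 → 'o'
  'i' (8) + 19 = 1 → 'b'
  'l' (11) + 19 = 4 → 'e'
  'i' (8) + 19 = 1 → 'b'
  'a' (0) + 19 = 19 → 't'
  'n' (13) + 19 = 6 → 'g'
Result = "vbobebtg"


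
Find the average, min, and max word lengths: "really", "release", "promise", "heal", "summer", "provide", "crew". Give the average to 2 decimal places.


Lengths: "really"=6, "release"=7, "promise"=7, "heal"=4, "summer"=6, "provide"=7, "crew"=4
Sum = 41, Count = 7
Average = 41/7 = 5.86
= avg=5.86, min=4, max=7


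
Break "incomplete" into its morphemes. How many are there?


Word: "incomplete"
Morphemes: in- | complete
Each morpheme carries meaning
= 2 morphemes


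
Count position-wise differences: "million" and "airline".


Comparing character by character (same length = 7):
  Pos 0: 'm' vs 'a' !=
  Pos 1: 'i' vs 'i' =
  Pos 2: 'l' vs 'r' !=
  Pos 3: 'l' vs 'l' =
  Pos 4: 'i' vs 'i' =
  Pos 5: 'o' vs 'n' !=
  Pos 6: 'n' vs 'e' !=
Hamming distance = 4


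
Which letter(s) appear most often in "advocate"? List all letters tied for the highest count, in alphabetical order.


Word: "advocate"
Letter counts:
  'a': 2
  'c': 1
  'd': 1
  'e': 1
  'o': 1
  't': 1
  'v': 1
Maximum count = 2
Most frequent = 'a' (2 times each)


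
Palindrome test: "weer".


Word: "weer"
Reversed: "reew"
Forward == Backward? weer != reew
Palindrome = No


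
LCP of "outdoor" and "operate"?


Word 1: "outdoor"
Word 2: "operate"
Comparing from start:
  Pos 0: 'o' == 'o'
  Pos 1: 'u' != 'p' (stop)
LCP = "o" (length 1)


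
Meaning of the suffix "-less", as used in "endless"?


Suffix: -less
As in: endless -> end + -less
Meaning = without


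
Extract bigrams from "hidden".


Word: "hidden" (length 6)
Number of bigrams = 6 - 2 + 1 = 5
  Position 0: "hi"
  Position 1: "id"
  Position 2: "dd"
  Position 3: "de"
  Position 4: "en"
Bigrams = "hi", "id", "dd", "de", "en"


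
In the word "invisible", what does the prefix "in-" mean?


Prefix: in-
As in: invisible -> in- + visible
Meaning = not / into


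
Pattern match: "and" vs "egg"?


Pattern of "and": [0, 1, 2]
Pattern of "egg": [0, 1, 1]
Patterns do not match
Same pattern = No


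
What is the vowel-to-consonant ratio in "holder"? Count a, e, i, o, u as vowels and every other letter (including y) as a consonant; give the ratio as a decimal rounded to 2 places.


Word: "holder"
Vowels (a,e,i,o,u): 2
Consonants: 4
Ratio = 2/4
= 0.50


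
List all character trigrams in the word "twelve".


Word: "twelve" (length 6)
Number of trigrams = 6 - 3 + 1 = 4
  Position 0: "twe"
  Position 1: "wel"
  Position 2: "elv"
  Position 3: "lve"
Trigrams = "twe", "wel", "elv", "lve"


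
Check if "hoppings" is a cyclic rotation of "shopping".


Word: "shopping", Candidate: "hoppings"
Method: check if candidate is substring of word+word
"shoppingshopping" contains "hoppings"? Yes
Is rotation = Yes


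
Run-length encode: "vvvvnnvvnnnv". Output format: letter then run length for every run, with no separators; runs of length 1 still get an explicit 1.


String: "vvvvnnvvnnnv"
Scanning for consecutive runs:
  'v' x 4
  'n' x 2
  'v' x 2
  'n' x 3
  'v' x 1
RLE = "v4n2v2n3v1"


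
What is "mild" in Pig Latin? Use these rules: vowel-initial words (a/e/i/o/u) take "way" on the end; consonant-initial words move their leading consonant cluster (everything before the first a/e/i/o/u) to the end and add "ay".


Word: "mild"
Starts with consonant(s) → move to end, add 'ay'
Consonant cluster: "m"
Pig Latin = "ildmay"


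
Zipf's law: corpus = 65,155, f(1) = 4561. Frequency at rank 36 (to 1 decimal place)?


Zipf's law: f(r) = f(1) / r
f(1) = 4561
f(36) = 4561 / 36
= 126.7 occurrences


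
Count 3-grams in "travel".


Word: "travel" (length 6)
Number of 3-grams = length - 3 + 1 = 6 - 3 + 1
= 4


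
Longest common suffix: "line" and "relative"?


Word 1: "line"
Word 2: "relative"
Comparing from end:
  Pos -1: 'e' == 'e'
  Pos -2: 'n' != 'v' (stop)
LCS = "e" (length 1)


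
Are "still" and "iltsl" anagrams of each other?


Word 1: "still" → sorted: illst
Word 2: "iltsl" → sorted: illst
Same letters? illst == illst
Anagram = Yes


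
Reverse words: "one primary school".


Original: "one primary school"
Words (1..n): one | primary | school
Reversed (n..1): school | primary | one
Result = "school primary one"


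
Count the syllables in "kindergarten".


Word: "kindergarten"
Syllable breakdown: kin-der-gar-ten
Counting: 4 parts
= 4 syllables


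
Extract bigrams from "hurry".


Word: "hurry" (length 5)
Number of bigrams = 5 - 2 + 1 = 4
  Position 0: "hu"
  Position 1: "ur"
  Position 2: "rr"
  Position 3: "ry"
Bigrams = "hu", "ur", "rr", "ry"


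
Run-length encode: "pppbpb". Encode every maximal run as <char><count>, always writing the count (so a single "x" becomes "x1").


String: "pppbpb"
Scanning for consecutive runs:
  'p' x 3
  'b' x 1
  'p' x 1
  'b' x 1
RLE = "p3b1p1b1"


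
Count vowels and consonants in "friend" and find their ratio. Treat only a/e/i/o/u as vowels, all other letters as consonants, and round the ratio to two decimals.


Word: "friend"
Vowels (a,e,i,o,u): 2
Consonants: 4
Ratio = 2/4
= 0.50


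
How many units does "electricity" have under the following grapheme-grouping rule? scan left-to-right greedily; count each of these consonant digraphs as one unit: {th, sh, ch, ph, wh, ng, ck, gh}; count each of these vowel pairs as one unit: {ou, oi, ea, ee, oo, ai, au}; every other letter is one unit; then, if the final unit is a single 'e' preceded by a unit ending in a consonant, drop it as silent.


Word: "electricity" (11 letters)
Left-to-right scan:
  1. 'e' (letter)
  2. 'l' (letter)
  3. 'e' (letter)
  4. 'c' (letter)
  5. 't' (letter)
  6. 'r' (letter)
  7. 'i' (letter)
  8. 'c' (letter)
  9. 'i' (letter)
  10. 't' (letter)
  11. 'y' (letter)
Units from scan: 11
Sound units = 11 units


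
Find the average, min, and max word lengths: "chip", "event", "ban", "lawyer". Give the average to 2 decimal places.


Lengths: "chip"=4, "event"=5, "ban"=3, "lawyer"=6
Sum = 18, Count = 4
Average = 18/4 = 4.50
= avg=4.50, min=3, max=6


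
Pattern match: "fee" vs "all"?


Pattern of "fee": [0, 1, 1]
Pattern of "all": [0, 1, 1]
Patterns match
Same pattern = Yes


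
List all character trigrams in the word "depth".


Word: "depth" (length 5)
Number of trigrams = 5 - 3 + 1 = 3
  Position 0: "dep"
  Position 1: "ept"
  Position 2: "pth"
Trigrams = "dep", "ept", "pth"


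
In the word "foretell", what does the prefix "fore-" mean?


Prefix: fore-
Example: foretell = fore- + tell
Meaning = before


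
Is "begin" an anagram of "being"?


Word 1: "being" → sorted: begin
Word 2: "begin" → sorted: begin
Same letters? begin == begin
Anagram = Yes


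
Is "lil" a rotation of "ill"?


Word: "ill", Candidate: "lil"
Method: check if candidate is substring of word+word
"illill" contains "lil"? Yes
Is rotation = Yes


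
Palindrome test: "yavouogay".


Word: "yavouogay"
Reversed: "yagouovay"
Forward == Backward? yavouogay != yagouovay
Palindrome = No


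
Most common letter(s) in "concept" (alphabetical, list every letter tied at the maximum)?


Word: "concept"
Letter counts:
  'c': 2
  'e': 1
  'n': 1
  'o': 1
  'p': 1
  't': 1
Maximum count = 2
Most frequent = 'c' (2 times each)


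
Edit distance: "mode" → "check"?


Word 1: "mode" (length 4)
Word 2: "check" (length 5)
One optimal edit sequence (insert/delete/substitute each cost 1):
  1. insert 'c'  (+1)
  2. substitute 'm' -> 'h'  (+1)
  3. substitute 'o' -> 'e'  (+1)
  4. substitute 'd' -> 'c'  (+1)
  5. substitute 'e' -> 'k'  (+1)
Total edit operations: 5
Edit distance = 5


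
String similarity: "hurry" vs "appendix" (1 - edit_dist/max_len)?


Word 1: "hurry" (length 5)
Word 2: "appendix" (length 8)
One optimal edit sequence:
  1. insert 'a'  (+1)
  2. insert 'p'  (+1)
  3. insert 'p'  (+1)
  4. substitute 'h' -> 'e'  (+1)
  5. substitute 'u' -> 'n'  (+1)
  6. substitute 'r' -> 'd'  (+1)
  7. substitute 'r' -> 'i'  (+1)
  8. substitute 'y' -> 'x'  (+1)
Edit distance = 8
Max length = max(5, 8) = 8
Similarity = 1 - 8/8
= 0.0000


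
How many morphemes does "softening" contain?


Word: "softening"
Morphemes: soft | -en | -ing
Each morpheme carries meaning
= 3 morphemes


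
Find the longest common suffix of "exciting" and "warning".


Word 1: "exciting"
Word 2: "warning"
Comparing from end:
  Pos -1: 'g' == 'g'
  Pos -2: 'n' == 'n'
  Pos -3: 'i' == 'i'
  Pos -4: 't' != 'n' (stop)
LCS = "ing" (length 3)


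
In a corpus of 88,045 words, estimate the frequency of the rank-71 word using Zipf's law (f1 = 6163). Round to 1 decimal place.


Zipf's law: f(r) = f(1) / r
f(1) = 6163
f(71) = 6163 / 71
= 86.8 occurrences


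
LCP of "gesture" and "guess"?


Word 1: "gesture"
Word 2: "guess"
Comparing from start:
  Pos 0: 'g' == 'g'
  Pos 1: 'e' != 'u' (stop)
LCP = "g" (length 1)


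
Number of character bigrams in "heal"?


Word: "heal" (length 4)
Number of 2-grams = length - 2 + 1 = 4 - 2 + 1
= 3


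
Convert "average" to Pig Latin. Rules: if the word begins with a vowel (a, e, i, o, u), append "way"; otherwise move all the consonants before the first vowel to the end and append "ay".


Word: "average"
Starts with vowel → add 'way'
Pig Latin = "averageway"


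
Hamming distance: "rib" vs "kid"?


Comparing character by character (same length = 3):
  Pos 0: 'r' vs 'k' !=
  Pos 1: 'i' vs 'i' =
  Pos 2: 'b' vs 'd' !=
Hamming distance = 2


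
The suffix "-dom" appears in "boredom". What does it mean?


Suffix: -dom
Example: boredom = bore + -dom
Meaning = state / realm


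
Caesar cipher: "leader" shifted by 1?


Word: "leader"
Shift: 1
Each letter → (letter + shift) mod 26:
  'l' (11) + 1 = 12 → 'm'
  'e' (4) + 1 = 5 → 'f'
  'a' (0) + 1 = 1 → 'b'
  'd' (3) + 1 = 4 → 'e'
  'e' (4) + 1 = 5 → 'f'
  'r' (17) + 1 = 18 → 's'
Result = "mfbefs"


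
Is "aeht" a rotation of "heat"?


Word: "heat", Candidate: "aeht"
Method: check if candidate is substring of word+word
"heatheat" contains "aeht"? No
Is rotation = No


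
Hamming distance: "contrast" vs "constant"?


Comparing character by character (same length = 8):
  Pos 0: 'c' vs 'c' =
  Pos 1: 'o' vs 'o' =
  Pos 2: 'n' vs 'n' =
  Pos 3: 't' vs 's' !=
  Pos 4: 'r' vs 't' !=
  Pos 5: 'a' vs 'a' =
  Pos 6: 's' vs 'n' !=
  Pos 7: 't' vs 't' =
Hamming distance = 3


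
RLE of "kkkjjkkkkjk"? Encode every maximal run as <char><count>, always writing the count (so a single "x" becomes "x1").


String: "kkkjjkkkkjk"
Scanning for consecutive runs:
  'k' x 3
  'j' x 2
  'k' x 4
  'j' x 1
  'k' x 1
RLE = "k3j2k4j1k1"


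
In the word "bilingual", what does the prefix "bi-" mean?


Prefix: bi-
As in: bilingual -> bi- + lingual
Meaning = two


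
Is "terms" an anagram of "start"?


Word 1: "start" → sorted: arstt
Word 2: "terms" → sorted: emrst
Same letters? arstt != emrst
Anagram = No


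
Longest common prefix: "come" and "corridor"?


Word 1: "come"
Word 2: "corridor"
Comparing from start:
  Pos 0: 'c' == 'c'
  Pos 1: 'o' == 'o'
  Pos 2: 'm' != 'r' (stop)
LCP = "co" (length 2)


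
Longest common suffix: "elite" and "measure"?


Word 1: "elite"
Word 2: "measure"
Comparing from end:
  Pos -1: 'e' == 'e'
  Pos -2: 't' != 'r' (stop)
LCS = "e" (length 1)


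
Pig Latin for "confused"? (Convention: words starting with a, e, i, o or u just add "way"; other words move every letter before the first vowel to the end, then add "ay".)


Word: "confused"
Starts with consonant(s) → move to end, add 'ay'
Consonant cluster: "c"
Pig Latin = "onfusedcay"


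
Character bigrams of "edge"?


Word: "edge" (length 4)
Number of bigrams = 4 - 2 + 1 = 3
  Position 0: "ed"
  Position 1: "dg"
  Position 2: "ge"
Bigrams = "ed", "dg", "ge"


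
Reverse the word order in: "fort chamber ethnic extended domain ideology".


Original: "fort chamber ethnic extended domain ideology"
Words (1..n): fort | chamber | ethnic | extended | domain | ideology
Reversed (n..1): ideology | domain | extended | ethnic | chamber | fort
Result = "ideology domain extended ethnic chamber fort"


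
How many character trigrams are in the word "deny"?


Word: "deny" (length 4)
Number of 3-grams = length - 3 + 1 = 4 - 3 + 1
= 2


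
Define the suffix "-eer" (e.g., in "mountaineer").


Suffix: -eer
As in: mountaineer -> mountain + -eer
Meaning = one who is concerned with


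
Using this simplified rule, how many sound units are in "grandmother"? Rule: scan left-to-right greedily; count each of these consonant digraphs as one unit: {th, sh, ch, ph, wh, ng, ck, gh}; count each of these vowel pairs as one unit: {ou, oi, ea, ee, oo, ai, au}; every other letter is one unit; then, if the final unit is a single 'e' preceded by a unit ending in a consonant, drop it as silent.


Word: "grandmother" (11 letters)
Left-to-right scan:
  (1) 'g' (letter)
  (2) 'r' (letter)
  (3) 'a' (letter)
  (4) 'n' (letter)
  (5) 'd' (letter)
  (6) 'm' (letter)
  (7) 'o' (letter)
  (8) 'th' (digraph)
  (9) 'e' (letter)
  (10) 'r' (letter)
Units from scan: 10
Sound units = 10 units


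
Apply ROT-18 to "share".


Word: "share"
Shift: 18
Each letter → (letter + shift) mod 26:
  's' (18) + 18 = 10 → 'k'
  'h' (7) + 18 = 25 → 'z'
  'a' (0) + 18 = 18 → 's'
  'r' (17) + 18 = 9 → 'j'
  'e' (4) + 18 = 22 → 'w'
Result = "kzsjw"


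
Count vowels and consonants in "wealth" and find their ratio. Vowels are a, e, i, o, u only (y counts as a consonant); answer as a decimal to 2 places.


Word: "wealth"
Vowels (a,e,i,o,u): 2
Consonants: 4
Ratio = 2/4
= 0.50


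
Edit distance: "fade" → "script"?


Word 1: "fade" (length 4)
Word 2: "script" (length 6)
One optimal edit sequence (insert/delete/substitute each cost 1):
  1. insert 's'  (+1)
  2. insert 'c'  (+1)
  3. substitute 'f' -> 'r'  (+1)
  4. substitute 'a' -> 'i'  (+1)
  5. substitute 'd' -> 'p'  (+1)
  6. substitute 'e' -> 't'  (+1)
Total edit operations: 6
Edit distance = 6


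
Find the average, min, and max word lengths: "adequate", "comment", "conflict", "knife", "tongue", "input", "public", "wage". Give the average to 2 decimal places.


Lengths: "adequate"=8, "comment"=7, "conflict"=8, "knife"=5, "tongue"=6, "input"=5, "public"=6, "wage"=4
Sum = 49, Count = 8
Average = 49/8 = 6.13
= avg=6.13, min=4, max=8


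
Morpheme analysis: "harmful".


Word: "harmful"
Morphemes: harm | -ful
Each morpheme carries meaning
= 2 morphemes


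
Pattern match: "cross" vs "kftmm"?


Pattern of "cross": [0, 1, 2, 3, 3]
Pattern of "kftmm": [0, 1, 2, 3, 3]
Patterns match
Same pattern = Yes


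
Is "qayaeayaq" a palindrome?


Word: "qayaeayaq"
Reversed: "qayaeayaq"
Forward == Backward? qayaeayaq == qayaeayaq
Palindrome = Yes


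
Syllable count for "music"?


Word: "music"
Syllable breakdown: mu | sic
Counting: 2 parts
= 2 syllables


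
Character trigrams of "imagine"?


Word: "imagine" (length 7)
Number of trigrams = 7 - 3 + 1 = 5
  Position 0: "ima"
  Position 1: "mag"
  Position 2: "agi"
  Position 3: "gin"
  Position 4: "ine"
Trigrams = "ima", "mag", "agi", "gin", "ine"


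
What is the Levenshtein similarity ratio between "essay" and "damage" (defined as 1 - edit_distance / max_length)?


Word 1: "essay" (length 5)
Word 2: "damage" (length 6)
One optimal edit sequence:
  1. substitute 'e' -> 'd'  (+1)
  2. substitute 's' -> 'a'  (+1)
  3. substitute 's' -> 'm'  (+1)
  4. keep 'a'
  5. insert 'g'  (+1)
  6. substitute 'y' -> 'e'  (+1)
Edit distance = 5
Max length = max(5, 6) = 6
Similarity = 1 - 5/6
= 0.1667


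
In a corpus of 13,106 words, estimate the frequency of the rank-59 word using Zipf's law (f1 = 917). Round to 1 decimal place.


Zipf's law: f(r) = f(1) / r
f(1) = 917
f(59) = 917 / 59
= 15.5 occurrences


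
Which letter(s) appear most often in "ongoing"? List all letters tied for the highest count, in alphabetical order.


Word: "ongoing"
Letter counts:
  'g': 2
  'i': 1
  'n': 2
  'o': 2
Maximum count = 2
Most frequent = 'g', 'n', 'o' (2 times each)


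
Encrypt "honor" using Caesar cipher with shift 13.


Word: "honor"
Shift: 13
Each letter → (letter + shift) mod 26:
  'h' (7) + 13 = 20 → 'u'
  'o' (14) + 13 = 1 → 'b'
  'n' (13) + 13 = 0 → 'a'
  'o' (14) + 13 = 1 → 'b'
  'r' (17) + 13 = 4 → 'e'
Result = "ubabe"


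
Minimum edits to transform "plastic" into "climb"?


Word 1: "plastic" (length 7)
Word 2: "climb" (length 5)
One optimal edit sequence (insert/delete/substitute each cost 1):
  1. substitute 'p' -> 'c'  (+1)
  2. keep 'l'
  3. delete 'a'  (+1)
  4. delete 's'  (+1)
  5. substitute 't' -> 'i'  (+1)
  6. substitute 'i' -> 'm'  (+1)
  7. substitute 'c' -> 'b'  (+1)
Total edit operations: 6
Edit distance = 6


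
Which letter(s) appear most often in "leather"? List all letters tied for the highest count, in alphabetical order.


Word: "leather"
Letter counts:
  'a': 1
  'e': 2
  'h': 1
  'l': 1
  'r': 1
  't': 1
Maximum count = 2
Most frequent = 'e' (2 times each)


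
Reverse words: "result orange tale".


Original: "result orange tale"
Words (1..n): result | orange | tale
Reversed (n..1): tale | orange | result
Result = "tale orange result"


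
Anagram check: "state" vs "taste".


Word 1: "state" → sorted: aestt
Word 2: "taste" → sorted: aestt
Same letters? aestt == aestt
Anagram = Yes


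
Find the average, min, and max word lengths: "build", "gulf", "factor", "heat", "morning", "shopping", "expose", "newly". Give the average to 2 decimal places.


Lengths: "build"=5, "gulf"=4, "factor"=6, "heat"=4, "morning"=7, "shopping"=8, "expose"=6, "newly"=5
Sum = 45, Count = 8
Average = 45/8 = 5.63
= avg=5.63, min=4, max=8


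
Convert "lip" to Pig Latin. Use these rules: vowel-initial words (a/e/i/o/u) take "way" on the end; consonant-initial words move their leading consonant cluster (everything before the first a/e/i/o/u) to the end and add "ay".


Word: "lip"
Starts with consonant(s) → move to end, add 'ay'
Consonant cluster: "l"
Pig Latin = "iplay"


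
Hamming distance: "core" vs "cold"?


Comparing character by character (same length = 4):
  Pos 0: 'c' vs 'c' =
  Pos 1: 'o' vs 'o' =
  Pos 2: 'r' vs 'l' !=
  Pos 3: 'e' vs 'd' !=
Hamming distance = 2


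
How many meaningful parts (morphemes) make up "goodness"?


Word: "goodness"
Morphemes: good / -ness
Each morpheme carries meaning
= 2 morphemes


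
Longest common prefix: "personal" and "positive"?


Word 1: "personal"
Word 2: "positive"
Comparing from start:
  Pos 0: 'p' == 'p'
  Pos 1: 'e' != 'o' (stop)
LCP = "p" (length 1)


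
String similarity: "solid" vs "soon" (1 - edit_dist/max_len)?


Word 1: "solid" (length 5)
Word 2: "soon" (length 4)
One optimal edit sequence:
  1. keep 's'
  2. keep 'o'
  3. delete 'l'  (+1)
  4. substitute 'i' -> 'o'  (+1)
  5. substitute 'd' -> 'n'  (+1)
Edit distance = 3
Max length = max(5, 4) = 5
Similarity = 1 - 3/5
= 0.4000


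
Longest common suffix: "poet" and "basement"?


Word 1: "poet"
Word 2: "basement"
Comparing from end:
  Pos -1: 't' == 't'
  Pos -2: 'e' != 'n' (stop)
LCS = "t" (length 1)


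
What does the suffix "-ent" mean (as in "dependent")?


Suffix: -ent
As in: dependent -> depend + -ent
Meaning = one who / that which


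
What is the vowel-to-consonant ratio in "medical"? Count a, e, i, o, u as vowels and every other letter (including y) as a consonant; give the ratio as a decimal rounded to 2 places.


Word: "medical"
Vowels (a,e,i,o,u): 3
Consonants: 4
Ratio = 3/4
= 0.75


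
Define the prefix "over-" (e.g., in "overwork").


Prefix: over-
Example: overwork = over- + work
Meaning = excessive


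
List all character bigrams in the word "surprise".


Word: "surprise" (length 8)
Number of bigrams = 8 - 2 + 1 = 7
  Position 0: "su"
  Position 1: "ur"
  Position 2: "rp"
  Position 3: "pr"
  Position 4: "ri"
  Position 5: "is"
  Position 6: "se"
Bigrams = "su", "ur", "rp", "pr", "ri", "is", "se"


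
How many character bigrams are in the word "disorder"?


Word: "disorder" (length 8)
Number of 2-grams = length - 2 + 1 = 8 - 2 + 1
= 7


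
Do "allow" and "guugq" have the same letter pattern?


Pattern of "allow": [0, 1, 1, 2, 3]
Pattern of "guugq": [0, 1, 1, 0, 2]
Patterns do not match
Same pattern = No


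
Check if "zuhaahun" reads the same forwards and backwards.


Word: "zuhaahun"
Reversed: "nuhaahuz"
Forward == Backward? zuhaahun != nuhaahuz
Palindrome = No


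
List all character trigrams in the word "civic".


Word: "civic" (length 5)
Number of trigrams = 5 - 3 + 1 = 3
  Position 0: "civ"
  Position 1: "ivi"
  Position 2: "vic"
Trigrams = "civ", "ivi", "vic"


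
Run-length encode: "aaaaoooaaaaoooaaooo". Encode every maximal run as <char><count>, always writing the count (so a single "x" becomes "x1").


String: "aaaaoooaaaaoooaaooo"
Scanning for consecutive runs:
  'a' x 4
  'o' x 3
  'a' x 4
  'o' x 3
  'a' x 2
  'o' x 3
RLE = "a4o3a4o3a2o3"


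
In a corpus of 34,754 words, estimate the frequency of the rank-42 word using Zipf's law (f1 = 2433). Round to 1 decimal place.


Zipf's law: f(r) = f(1) / r
f(1) = 2433
f(42) = 2433 / 42
= 57.9 occurrences


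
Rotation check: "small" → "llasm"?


Word: "small", Candidate: "llasm"
Method: check if candidate is substring of word+word
"smallsmall" contains "llasm"? No
Is rotation = No


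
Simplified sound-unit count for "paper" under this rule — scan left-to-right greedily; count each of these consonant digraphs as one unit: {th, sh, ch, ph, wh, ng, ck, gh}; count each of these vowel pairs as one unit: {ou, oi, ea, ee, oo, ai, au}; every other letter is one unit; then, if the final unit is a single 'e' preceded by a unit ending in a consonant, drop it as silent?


Word: "paper" (5 letters)
Left-to-right scan:
  (1) 'p' (letter)
  (2) 'a' (letter)
  (3) 'p' (letter)
  (4) 'e' (letter)
  (5) 'r' (letter)
Units from scan: 5
Sound units = 5 units


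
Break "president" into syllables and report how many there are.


Word: "president"
Syllable breakdown: pres | i | dent
Counting: 3 parts
= 3 syllables


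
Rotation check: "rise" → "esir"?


Word: "rise", Candidate: "esir"
Method: check if candidate is substring of word+word
"riserise" contains "esir"? No
Is rotation = No


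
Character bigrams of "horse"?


Word: "horse" (length 5)
Number of bigrams = 5 - 2 + 1 = 4
  Position 0: "ho"
  Position 1: "or"
  Position 2: "rs"
  Position 3: "se"
Bigrams = "ho", "or", "rs", "se"


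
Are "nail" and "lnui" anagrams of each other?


Word 1: "nail" → sorted: ailn
Word 2: "lnui" → sorted: ilnu
Same letters? ailn != ilnu
Anagram = No


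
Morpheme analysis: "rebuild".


Word: "rebuild"
Morphemes: re- / build
Each morpheme carries meaning
= 2 morphemes


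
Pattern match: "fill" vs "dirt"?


Pattern of "fill": [0, 1, 2, 2]
Pattern of "dirt": [0, 1, 2, 3]
Patterns do not match
Same pattern = No


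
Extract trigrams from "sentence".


Word: "sentence" (length 8)
Number of trigrams = 8 - 3 + 1 = 6
  Position 0: "sen"
  Position 1: "ent"
  Position 2: "nte"
  Position 3: "ten"
  Position 4: "enc"
  Position 5: "nce"
Trigrams = "sen", "ent", "nte", "ten", "enc", "nce"


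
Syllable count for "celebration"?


Word: "celebration"
Syllable breakdown: cel / e / bra / tion
Counting: 4 parts
= 4 syllables


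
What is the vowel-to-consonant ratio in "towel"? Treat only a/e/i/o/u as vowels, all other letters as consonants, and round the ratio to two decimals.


Word: "towel"
Vowels (a,e,i,o,u): 2
Consonants: 3
Ratio = 2/3
= 0.67


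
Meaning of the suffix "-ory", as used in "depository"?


Suffix: -ory
As in: depository -> deposit + -ory
Meaning = relating to / place for
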